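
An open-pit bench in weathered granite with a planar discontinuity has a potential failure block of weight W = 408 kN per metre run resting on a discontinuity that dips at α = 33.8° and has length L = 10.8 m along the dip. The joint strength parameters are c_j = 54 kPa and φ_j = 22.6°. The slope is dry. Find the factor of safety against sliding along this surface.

FS = 3.19

Resolving the block weight along and normal to the plane and applying the Mohr–Coulomb strength on the joint:
N' = W cosα = 408·cos33.8° = 339.0 kN/m
Driving force T = W sinα = 408·sin33.8° = 227.0 kN/m
Resisting force R = c_j·L + N'·tanφ_j = 54·10.8 + 339.0·tan22.6° = 583.2 + 141.1 = 724.3 kN/m
FS = R / T = 724.3 / 227.0 = 3.191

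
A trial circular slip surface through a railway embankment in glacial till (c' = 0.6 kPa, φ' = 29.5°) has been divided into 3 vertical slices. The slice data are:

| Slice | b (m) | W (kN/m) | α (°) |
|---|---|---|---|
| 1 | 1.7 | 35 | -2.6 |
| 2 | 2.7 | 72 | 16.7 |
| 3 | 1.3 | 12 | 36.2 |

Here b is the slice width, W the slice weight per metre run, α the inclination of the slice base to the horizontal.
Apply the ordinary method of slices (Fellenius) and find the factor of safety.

FS = 2.59

Ordinary method of slices: FS = Σ[c'·Δl_i + (W_i cosα_i)·tanφ'] / Σ W_i sinα_i, with Δl_i = b_i / cosα_i.
Slice 1: Δl = 1.7/cos(-2.6°) = 1.702 m; N'_1 = 35·cos(-2.6°) = 35.0; c'Δl = 1.02; W sinα = -1.6
Slice 2: Δl = 2.7/cos16.7° = 2.819 m; N'_2 = 72·cos16.7° = 69.0; c'Δl = 1.69; W sinα = 20.7
Slice 3: Δl = 1.3/cos36.2° = 1.611 m; N'_3 = 12·cos36.2° = 9.7; c'Δl = 0.97; W sinα = 7.1
Σc'Δl = 3.7 kN/m; ΣN' = 113.6 kN/m; ΣW sinα = 26.2 kN/m
Resisting = 3.7 + 113.6·tan29.5° = 3.7 + 64.3 = 68.0 kN/m
FS = 68.0 / 26.2 = 2.595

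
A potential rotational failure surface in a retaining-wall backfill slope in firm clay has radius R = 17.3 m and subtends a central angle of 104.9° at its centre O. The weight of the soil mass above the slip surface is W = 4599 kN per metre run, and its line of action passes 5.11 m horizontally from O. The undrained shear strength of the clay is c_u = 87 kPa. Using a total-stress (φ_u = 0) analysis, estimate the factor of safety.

Taking moments about the centre O, the resisting moment is provided by the undrained shear strength acting along the arc:
Arc length L_a = R·θ = 17.3·(104.9°·π/180) = 17.3·1.8309 = 31.67 m
M_R = c_u·L_a·R = 87·31.67·17.3 = 47672.1 kN·m/m
M_D = W·d = 4599·5.11 = 23500.9 kN·m/m
FS = M_R / M_D = 47672.1 / 23500.9 = 2.029

FS = 2.03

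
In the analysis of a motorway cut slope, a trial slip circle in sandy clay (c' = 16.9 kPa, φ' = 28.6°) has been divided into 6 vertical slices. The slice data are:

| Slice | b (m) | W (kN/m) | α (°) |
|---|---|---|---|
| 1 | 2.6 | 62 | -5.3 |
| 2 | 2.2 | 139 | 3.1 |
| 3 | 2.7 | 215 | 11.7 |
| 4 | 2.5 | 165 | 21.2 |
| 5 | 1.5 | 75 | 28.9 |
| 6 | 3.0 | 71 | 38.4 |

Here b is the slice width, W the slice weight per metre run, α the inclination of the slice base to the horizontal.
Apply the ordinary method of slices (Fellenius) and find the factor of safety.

Ordinary method of slices: FS = Σ[c'·Δl_i + (W_i cosα_i)·tanφ'] / Σ W_i sinα_i, with Δl_i = b_i / cosα_i.
Slice 1: Δl = 2.6/cos(-5.3°) = 2.611 m; N'_1 = 62·cos(-5.3°) = 61.7; c'Δl = 44.13; W sinα = -5.7
Slice 2: Δl = 2.2/cos3.1° = 2.203 m; N'_2 = 139·cos3.1° = 138.8; c'Δl = 37.23; W sinα = 7.5
Slice 3: Δl = 2.7/cos11.7° = 2.757 m; N'_3 = 215·cos11.7° = 210.5; c'Δl = 46.60; W sinα = 43.6
Slice 4: Δl = 2.5/cos21.2° = 2.681 m; N'_4 = 165·cos21.2° = 153.8; c'Δl = 45.32; W sinα = 59.7
Slice 5: Δl = 1.5/cos28.9° = 1.713 m; N'_5 = 75·cos28.9° = 65.7; c'Δl = 28.96; W sinα = 36.2
Slice 6: Δl = 3.0/cos38.4° = 3.828 m; N'_6 = 71·cos38.4° = 55.6; c'Δl = 64.69; W sinα = 44.1
Σc'Δl = 266.9 kN/m; ΣN' = 686.2 kN/m; ΣW sinα = 185.4 kN/m
Resisting = 266.9 + 686.2·tan28.6° = 266.9 + 374.1 = 641.1 kN/m
FS = 641.1 / 185.4 = 3.458

FS = 3.46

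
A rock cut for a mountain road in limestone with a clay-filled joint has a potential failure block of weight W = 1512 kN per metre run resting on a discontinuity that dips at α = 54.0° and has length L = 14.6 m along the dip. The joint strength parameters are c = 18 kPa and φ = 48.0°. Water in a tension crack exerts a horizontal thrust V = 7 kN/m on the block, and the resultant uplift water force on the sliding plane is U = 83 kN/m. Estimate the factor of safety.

Resolving the block weight along and normal to the plane and applying the Mohr–Coulomb strength on the joint:
N' = W cosα − U − V sinα = 1512·cos54.0° − 83 − 7·sin54.0° = 800.1 kN/m
Driving force T = W sinα + V cosα = 1512·sin54.0° + 7·cos54.0° = 1227.3 kN/m
Resisting force R = c·L + N'·tanφ = 18·14.6 + 800.1·tan48.0° = 262.8 + 888.6 = 1151.4 kN/m
FS = R / T = 1151.4 / 1227.3 = 0.938

FS = 0.94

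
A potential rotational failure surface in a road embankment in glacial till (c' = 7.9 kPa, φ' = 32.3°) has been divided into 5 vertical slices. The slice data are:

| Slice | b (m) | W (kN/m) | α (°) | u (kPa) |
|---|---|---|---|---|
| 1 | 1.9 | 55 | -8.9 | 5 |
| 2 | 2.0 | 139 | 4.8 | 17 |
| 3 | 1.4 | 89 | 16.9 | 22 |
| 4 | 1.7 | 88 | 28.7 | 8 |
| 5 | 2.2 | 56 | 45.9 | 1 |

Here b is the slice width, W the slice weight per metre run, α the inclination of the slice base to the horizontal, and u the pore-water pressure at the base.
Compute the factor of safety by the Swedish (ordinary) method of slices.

FS = 2.44

Ordinary method of slices: FS = Σ[c'·Δl_i + (W_i cosα_i − u_i·Δl_i)·tanφ'] / Σ W_i sinα_i, with Δl_i = b_i / cosα_i.
Slice 1: Δl = 1.9/cos(-8.9°) = 1.923 m; N'_1 = 55·cos(-8.9°) − 5·1.923 = 44.7; c'Δl = 15.19; W sinα = -8.5
Slice 2: Δl = 2.0/cos4.8° = 2.007 m; N'_2 = 139·cos4.8° − 17·2.007 = 104.4; c'Δl = 15.86; W sinα = 11.6
Slice 3: Δl = 1.4/cos16.9° = 1.463 m; N'_3 = 89·cos16.9° − 22·1.463 = 53.0; c'Δl = 11.56; W sinα = 25.9
Slice 4: Δl = 1.7/cos28.7° = 1.938 m; N'_4 = 88·cos28.7° − 8·1.938 = 61.7; c'Δl = 15.31; W sinα = 42.3
Slice 5: Δl = 2.2/cos45.9° = 3.161 m; N'_5 = 56·cos45.9° − 1·3.161 = 35.8; c'Δl = 24.97; W sinα = 40.2
Σc'Δl = 82.9 kN/m; ΣN' = 299.6 kN/m; ΣW sinα = 111.5 kN/m
Resisting = 82.9 + 299.6·tan32.3° = 82.9 + 189.4 = 272.3 kN/m
FS = 272.3 / 111.5 = 2.443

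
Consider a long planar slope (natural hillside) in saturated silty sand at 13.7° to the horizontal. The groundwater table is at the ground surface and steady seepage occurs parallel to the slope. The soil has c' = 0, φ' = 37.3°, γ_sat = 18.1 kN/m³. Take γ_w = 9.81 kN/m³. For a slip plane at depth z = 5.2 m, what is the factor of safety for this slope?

With seepage parallel to the slope and the water table at the surface, the effective normal stress on the slip plane uses the buoyant unit weight γ' = γ_sat − γ_w while the driving shear stress uses γ_sat:
FS = [c' + γ' z cos²β tanφ'] / [γ_sat z sinβ cosβ]
(For c' = 0 this reduces to FS = (γ'/γ_sat)·tanφ'/tanβ.)
γ' = 18.1 − 9.81 = 8.29 kN/m³
Numerator = 0.0 + 8.29·5.2·cos²13.7°·tan37.3° = 0.0 + 8.29·5.2·0.9439·0.7618 = 30.997 kPa
Denominator = 18.1·5.2·sin13.7°·cos13.7° = 18.1·5.2·0.2368·0.9715 = 21.657 kPa
FS = 30.997 / 21.657 = 1.431

FS = 1.43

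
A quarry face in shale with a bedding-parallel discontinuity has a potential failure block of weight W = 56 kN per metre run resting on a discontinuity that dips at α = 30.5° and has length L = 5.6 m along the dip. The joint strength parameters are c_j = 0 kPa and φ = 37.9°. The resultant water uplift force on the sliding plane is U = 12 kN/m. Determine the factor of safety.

FS = 0.99

Resolving the block weight along and normal to the plane and applying the Mohr–Coulomb strength on the joint:
N' = W cosα − U = 56·cos30.5° − 12 = 36.3 kN/m
Driving force T = W sinα = 56·sin30.5° = 28.4 kN/m
Resisting force R = c_j·L + N'·tanφ = 0·5.6 + 36.3·tan37.9° = 0.0 + 28.2 = 28.2 kN/m
FS = R / T = 28.2 / 28.4 = 0.993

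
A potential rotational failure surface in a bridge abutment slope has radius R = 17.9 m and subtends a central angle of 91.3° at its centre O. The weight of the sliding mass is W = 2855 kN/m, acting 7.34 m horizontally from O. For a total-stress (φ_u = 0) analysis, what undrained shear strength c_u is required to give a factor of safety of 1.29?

FS = c_u·L_a·R / (W·d), so c_u = FS·W·d / (L_a·R).
Arc length L_a = R·θ = 17.9·(91.3°·π/180) = 17.9·1.5935 = 28.52 m
c_u = 1.29·2855·7.34 / (28.52·17.9) = 27032.9 / 510.57 = 52.95 kPa

c_u = 52.9 kPa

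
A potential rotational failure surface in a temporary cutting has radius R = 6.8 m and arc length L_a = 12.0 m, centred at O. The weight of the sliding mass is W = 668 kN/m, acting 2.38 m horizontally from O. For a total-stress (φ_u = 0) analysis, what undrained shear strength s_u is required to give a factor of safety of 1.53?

FS = s_u·L_a·R / (W·d), so s_u = FS·W·d / (L_a·R).
s_u = 1.53·668·2.38 / (12.00·6.8) = 2432.5 / 81.60 = 29.81 kPa

s_u = 29.8 kPa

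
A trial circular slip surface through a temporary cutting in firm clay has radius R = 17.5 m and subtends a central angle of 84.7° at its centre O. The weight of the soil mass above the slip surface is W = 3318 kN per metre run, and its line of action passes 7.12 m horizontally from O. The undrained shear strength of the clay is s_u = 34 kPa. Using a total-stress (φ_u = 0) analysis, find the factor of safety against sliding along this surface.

FS = 0.65

Taking moments about the centre O, the resisting moment is provided by the undrained shear strength acting along the arc:
Arc length L_a = R·θ = 17.5·(84.7°·π/180) = 17.5·1.4783 = 25.87 m
M_R = s_u·L_a·R = 34·25.87·17.5 = 15392.7 kN·m/m
M_D = W·d = 3318·7.12 = 23624.2 kN·m/m
FS = M_R / M_D = 15392.7 / 23624.2 = 0.652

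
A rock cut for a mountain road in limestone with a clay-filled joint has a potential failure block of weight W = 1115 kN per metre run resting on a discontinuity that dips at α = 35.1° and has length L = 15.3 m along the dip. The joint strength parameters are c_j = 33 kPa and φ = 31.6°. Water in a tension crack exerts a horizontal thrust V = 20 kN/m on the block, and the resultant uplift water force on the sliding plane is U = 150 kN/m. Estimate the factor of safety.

FS = 1.47

Resolving the block weight along and normal to the plane and applying the Mohr–Coulomb strength on the joint:
N' = W cosα − U − V sinα = 1115·cos35.1° − 150 − 20·sin35.1° = 750.7 kN/m
Driving force T = W sinα + V cosα = 1115·sin35.1° + 20·cos35.1° = 657.5 kN/m
Resisting force R = c_j·L + N'·tanφ = 33·15.3 + 750.7·tan31.6° = 504.9 + 461.9 = 966.8 kN/m
FS = R / T = 966.8 / 657.5 = 1.470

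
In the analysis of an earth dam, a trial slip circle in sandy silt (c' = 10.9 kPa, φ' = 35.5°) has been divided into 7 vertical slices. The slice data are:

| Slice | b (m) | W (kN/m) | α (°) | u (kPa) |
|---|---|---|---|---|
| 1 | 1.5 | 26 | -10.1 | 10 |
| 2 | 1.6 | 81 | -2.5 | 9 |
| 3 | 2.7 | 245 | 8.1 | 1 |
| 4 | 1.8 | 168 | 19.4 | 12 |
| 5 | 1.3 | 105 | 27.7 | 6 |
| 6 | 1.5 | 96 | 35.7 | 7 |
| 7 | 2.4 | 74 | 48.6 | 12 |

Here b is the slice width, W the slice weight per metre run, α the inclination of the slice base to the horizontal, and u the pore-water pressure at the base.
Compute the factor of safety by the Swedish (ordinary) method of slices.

Ordinary method of slices: FS = Σ[c'·Δl_i + (W_i cosα_i − u_i·Δl_i)·tanφ'] / Σ W_i sinα_i, with Δl_i = b_i / cosα_i.
Slice 1: Δl = 1.5/cos(-10.1°) = 1.524 m; N'_1 = 26·cos(-10.1°) − 10·1.524 = 10.4; c'Δl = 16.61; W sinα = -4.6
Slice 2: Δl = 1.6/cos(-2.5°) = 1.602 m; N'_2 = 81·cos(-2.5°) − 9·1.602 = 66.5; c'Δl = 17.46; W sinα = -3.5
Slice 3: Δl = 2.7/cos8.1° = 2.727 m; N'_3 = 245·cos8.1° − 1·2.727 = 239.8; c'Δl = 29.73; W sinα = 34.5
Slice 4: Δl = 1.8/cos19.4° = 1.908 m; N'_4 = 168·cos19.4° − 12·1.908 = 135.6; c'Δl = 20.80; W sinα = 55.8
Slice 5: Δl = 1.3/cos27.7° = 1.468 m; N'_5 = 105·cos27.7° − 6·1.468 = 84.2; c'Δl = 16.00; W sinα = 48.8
Slice 6: Δl = 1.5/cos35.7° = 1.847 m; N'_6 = 96·cos35.7° − 7·1.847 = 65.0; c'Δl = 20.13; W sinα = 56.0
Slice 7: Δl = 2.4/cos48.6° = 3.629 m; N'_7 = 74·cos48.6° − 12·3.629 = 5.4; c'Δl = 39.56; W sinα = 55.5
Σc'Δl = 160.3 kN/m; ΣN' = 606.8 kN/m; ΣW sinα = 242.6 kN/m
Resisting = 160.3 + 606.8·tan35.5° = 160.3 + 432.9 = 593.1 kN/m
FS = 593.1 / 242.6 = 2.445

FS = 2.45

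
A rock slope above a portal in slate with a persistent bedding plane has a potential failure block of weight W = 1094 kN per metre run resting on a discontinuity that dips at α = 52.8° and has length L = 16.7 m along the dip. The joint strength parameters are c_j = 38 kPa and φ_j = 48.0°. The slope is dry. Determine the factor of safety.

FS = 1.57

Resolving the block weight along and normal to the plane and applying the Mohr–Coulomb strength on the joint:
N' = W cosα = 1094·cos52.8° = 661.4 kN/m
Driving force T = W sinα = 1094·sin52.8° = 871.4 kN/m
Resisting force R = c_j·L + N'·tanφ_j = 38·16.7 + 661.4·tan48.0° = 634.6 + 734.6 = 1369.2 kN/m
FS = R / T = 1369.2 / 871.4 = 1.571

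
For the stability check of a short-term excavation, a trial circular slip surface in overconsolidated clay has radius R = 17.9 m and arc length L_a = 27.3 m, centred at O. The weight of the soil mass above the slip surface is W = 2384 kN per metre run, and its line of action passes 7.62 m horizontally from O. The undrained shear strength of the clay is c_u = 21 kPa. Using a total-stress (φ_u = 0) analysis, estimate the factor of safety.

Taking moments about the centre O, the resisting moment is provided by the undrained shear strength acting along the arc:
M_R = c_u·L_a·R = 21·27.30·17.9 = 10262.1 kN·m/m
M_D = W·d = 2384·7.62 = 18166.1 kN·m/m
FS = M_R / M_D = 10262.1 / 18166.1 = 0.565

FS = 0.56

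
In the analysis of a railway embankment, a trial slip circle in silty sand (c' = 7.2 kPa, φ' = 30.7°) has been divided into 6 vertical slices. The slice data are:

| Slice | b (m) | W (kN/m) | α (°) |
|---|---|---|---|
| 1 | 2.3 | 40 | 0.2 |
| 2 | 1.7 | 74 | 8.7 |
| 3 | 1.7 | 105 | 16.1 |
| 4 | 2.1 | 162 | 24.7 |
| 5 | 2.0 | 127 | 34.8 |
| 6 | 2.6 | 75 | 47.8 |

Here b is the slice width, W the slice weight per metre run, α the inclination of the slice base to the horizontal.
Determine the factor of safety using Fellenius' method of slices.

Ordinary method of slices: FS = Σ[c'·Δl_i + (W_i cosα_i)·tanφ'] / Σ W_i sinα_i, with Δl_i = b_i / cosα_i.
Slice 1: Δl = 2.3/cos0.2° = 2.300 m; N'_1 = 40·cos0.2° = 40.0; c'Δl = 16.56; W sinα = 0.1
Slice 2: Δl = 1.7/cos8.7° = 1.720 m; N'_2 = 74·cos8.7° = 73.1; c'Δl = 12.38; W sinα = 11.2
Slice 3: Δl = 1.7/cos16.1° = 1.769 m; N'_3 = 105·cos16.1° = 100.9; c'Δl = 12.74; W sinα = 29.1
Slice 4: Δl = 2.1/cos24.7° = 2.311 m; N'_4 = 162·cos24.7° = 147.2; c'Δl = 16.64; W sinα = 67.7
Slice 5: Δl = 2.0/cos34.8° = 2.436 m; N'_5 = 127·cos34.8° = 104.3; c'Δl = 17.54; W sinα = 72.5
Slice 6: Δl = 2.6/cos47.8° = 3.871 m; N'_6 = 75·cos47.8° = 50.4; c'Δl = 27.87; W sinα = 55.6
Σc'Δl = 103.7 kN/m; ΣN' = 515.9 kN/m; ΣW sinα = 236.2 kN/m
Resisting = 103.7 + 515.9·tan30.7° = 103.7 + 306.3 = 410.0 kN/m
FS = 410.0 / 236.2 = 1.736

FS = 1.74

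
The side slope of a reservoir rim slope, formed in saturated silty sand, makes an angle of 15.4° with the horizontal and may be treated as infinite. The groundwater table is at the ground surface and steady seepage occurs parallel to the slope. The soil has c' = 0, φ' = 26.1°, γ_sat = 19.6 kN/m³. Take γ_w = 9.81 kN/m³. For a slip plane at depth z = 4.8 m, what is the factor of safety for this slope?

With seepage parallel to the slope and the water table at the surface, the effective normal stress on the slip plane uses the buoyant unit weight γ' = γ_sat − γ_w while the driving shear stress uses γ_sat:
FS = [c' + γ' z cos²β tanφ'] / [γ_sat z sinβ cosβ]
(For c' = 0 this reduces to FS = (γ'/γ_sat)·tanφ'/tanβ.)
γ' = 19.6 − 9.81 = 9.79 kN/m³
Numerator = 0.0 + 9.79·4.8·cos²15.4°·tan26.1° = 0.0 + 9.79·4.8·0.9295·0.4899 = 21.398 kPa
Denominator = 19.6·4.8·sin15.4°·cos15.4° = 19.6·4.8·0.2656·0.9641 = 24.086 kPa
FS = 21.398 / 24.086 = 0.888

FS = 0.89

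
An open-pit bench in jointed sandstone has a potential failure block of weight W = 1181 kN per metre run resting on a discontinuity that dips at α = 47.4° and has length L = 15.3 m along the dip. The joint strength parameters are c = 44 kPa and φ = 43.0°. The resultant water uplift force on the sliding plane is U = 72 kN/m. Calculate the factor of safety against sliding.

FS = 1.55

Resolving the block weight along and normal to the plane and applying the Mohr–Coulomb strength on the joint:
N' = W cosα − U = 1181·cos47.4° − 72 = 727.4 kN/m
Driving force T = W sinα = 1181·sin47.4° = 869.3 kN/m
Resisting force R = c·L + N'·tanφ = 44·15.3 + 727.4·tan43.0° = 673.2 + 678.3 = 1351.5 kN/m
FS = R / T = 1351.5 / 869.3 = 1.555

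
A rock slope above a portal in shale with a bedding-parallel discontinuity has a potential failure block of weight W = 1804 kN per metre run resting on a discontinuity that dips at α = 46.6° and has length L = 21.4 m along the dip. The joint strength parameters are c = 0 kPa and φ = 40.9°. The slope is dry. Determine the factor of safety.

Resolving the block weight along and normal to the plane and applying the Mohr–Coulomb strength on the joint:
N' = W cosα = 1804·cos46.6° = 1239.5 kN/m
Driving force T = W sinα = 1804·sin46.6° = 1310.7 kN/m
Resisting force R = c·L + N'·tanφ = 0·21.4 + 1239.5·tan40.9° = 0.0 + 1073.7 = 1073.7 kN/m
FS = R / T = 1073.7 / 1310.7 = 0.819

FS = 0.82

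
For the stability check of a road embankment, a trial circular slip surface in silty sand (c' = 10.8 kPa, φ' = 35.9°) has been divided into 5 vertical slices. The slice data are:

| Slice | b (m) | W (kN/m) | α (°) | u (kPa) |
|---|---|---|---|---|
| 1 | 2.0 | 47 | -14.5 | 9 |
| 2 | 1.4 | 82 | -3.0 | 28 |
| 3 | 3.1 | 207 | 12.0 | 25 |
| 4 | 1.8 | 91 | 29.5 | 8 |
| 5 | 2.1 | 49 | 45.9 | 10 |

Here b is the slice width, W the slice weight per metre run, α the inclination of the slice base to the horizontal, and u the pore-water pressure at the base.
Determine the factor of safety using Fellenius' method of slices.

FS = 2.94

Ordinary method of slices: FS = Σ[c'·Δl_i + (W_i cosα_i − u_i·Δl_i)·tanφ'] / Σ W_i sinα_i, with Δl_i = b_i / cosα_i.
Slice 1: Δl = 2.0/cos(-14.5°) = 2.066 m; N'_1 = 47·cos(-14.5°) − 9·2.066 = 26.9; c'Δl = 22.31; W sinα = -11.8
Slice 2: Δl = 1.4/cos(-3.0°) = 1.402 m; N'_2 = 82·cos(-3.0°) − 28·1.402 = 42.6; c'Δl = 15.14; W sinα = -4.3
Slice 3: Δl = 3.1/cos12.0° = 3.169 m; N'_3 = 207·cos12.0° − 25·3.169 = 123.2; c'Δl = 34.23; W sinα = 43.0
Slice 4: Δl = 1.8/cos29.5° = 2.068 m; N'_4 = 91·cos29.5° − 8·2.068 = 62.7; c'Δl = 22.34; W sinα = 44.8
Slice 5: Δl = 2.1/cos45.9° = 3.018 m; N'_5 = 49·cos45.9° − 10·3.018 = 3.9; c'Δl = 32.59; W sinα = 35.2
Σc'Δl = 126.6 kN/m; ΣN' = 259.4 kN/m; ΣW sinα = 107.0 kN/m
Resisting = 126.6 + 259.4·tan35.9° = 126.6 + 187.8 = 314.4 kN/m
FS = 314.4 / 107.0 = 2.939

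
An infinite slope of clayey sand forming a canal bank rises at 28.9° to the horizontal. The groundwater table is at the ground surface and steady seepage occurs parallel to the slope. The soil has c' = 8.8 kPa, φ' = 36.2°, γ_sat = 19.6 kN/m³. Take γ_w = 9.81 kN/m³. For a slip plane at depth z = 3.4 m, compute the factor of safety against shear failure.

FS = 0.97

With seepage parallel to the slope and the water table at the surface, the effective normal stress on the slip plane uses the buoyant unit weight γ' = γ_sat − γ_w while the driving shear stress uses γ_sat:
FS = [c' + γ' z cos²β tanφ'] / [γ_sat z sinβ cosβ]
γ' = 19.6 − 9.81 = 9.79 kN/m³
Numerator = 8.8 + 9.79·3.4·cos²28.9°·tan36.2° = 8.8 + 9.79·3.4·0.7664·0.7319 = 27.472 kPa
Denominator = 19.6·3.4·sin28.9°·cos28.9° = 19.6·3.4·0.4833·0.8755 = 28.195 kPa
FS = 27.472 / 28.195 = 0.974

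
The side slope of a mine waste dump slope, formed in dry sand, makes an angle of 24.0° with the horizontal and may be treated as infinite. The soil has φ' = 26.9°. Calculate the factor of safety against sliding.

FS = 1.14

For a dry cohesionless infinite slope the factor of safety is FS = tanφ' / tanβ.
FS = tan26.9° / tan24.0° = 0.5073 / 0.4452 = 1.139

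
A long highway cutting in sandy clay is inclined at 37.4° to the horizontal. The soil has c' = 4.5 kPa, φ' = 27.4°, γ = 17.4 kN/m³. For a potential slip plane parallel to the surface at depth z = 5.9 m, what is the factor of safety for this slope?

For an infinite slope with a slip plane parallel to the surface (no pore pressure): FS = [c' + γz cos²β tanφ'] / [γz sinβ cosβ].
γz = 17.4·5.9 = 102.66 kN/m²
Numerator = 4.5 + 102.66·cos²37.4°·tan27.4° = 4.5 + 102.66·0.6311·0.5184 = 38.083 kPa
Denominator = 102.66·sin37.4°·cos37.4° = 102.66·0.6074·0.7944 = 49.534 kPa
FS = 38.083 / 49.534 = 0.769

FS = 0.77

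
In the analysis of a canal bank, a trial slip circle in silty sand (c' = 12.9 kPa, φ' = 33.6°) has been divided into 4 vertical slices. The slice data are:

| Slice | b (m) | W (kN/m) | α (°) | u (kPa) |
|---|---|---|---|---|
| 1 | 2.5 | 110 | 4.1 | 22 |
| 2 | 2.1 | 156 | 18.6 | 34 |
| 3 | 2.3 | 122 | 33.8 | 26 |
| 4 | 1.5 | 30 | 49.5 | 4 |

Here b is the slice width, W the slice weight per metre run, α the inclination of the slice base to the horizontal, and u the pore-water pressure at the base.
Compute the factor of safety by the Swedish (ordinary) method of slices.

FS = 1.60

Ordinary method of slices: FS = Σ[c'·Δl_i + (W_i cosα_i − u_i·Δl_i)·tanφ'] / Σ W_i sinα_i, with Δl_i = b_i / cosα_i.
Slice 1: Δl = 2.5/cos4.1° = 2.506 m; N'_1 = 110·cos4.1° − 22·2.506 = 54.6; c'Δl = 32.33; W sinα = 7.9
Slice 2: Δl = 2.1/cos18.6° = 2.216 m; N'_2 = 156·cos18.6° − 34·2.216 = 72.5; c'Δl = 28.58; W sinα = 49.8
Slice 3: Δl = 2.3/cos33.8° = 2.768 m; N'_3 = 122·cos33.8° − 26·2.768 = 29.4; c'Δl = 35.70; W sinα = 67.9
Slice 4: Δl = 1.5/cos49.5° = 2.310 m; N'_4 = 30·cos49.5° − 4·2.310 = 10.2; c'Δl = 29.79; W sinα = 22.8
Σc'Δl = 126.4 kN/m; ΣN' = 166.8 kN/m; ΣW sinα = 148.3 kN/m
Resisting = 126.4 + 166.8·tan33.6° = 126.4 + 110.8 = 237.2 kN/m
FS = 237.2 / 148.3 = 1.599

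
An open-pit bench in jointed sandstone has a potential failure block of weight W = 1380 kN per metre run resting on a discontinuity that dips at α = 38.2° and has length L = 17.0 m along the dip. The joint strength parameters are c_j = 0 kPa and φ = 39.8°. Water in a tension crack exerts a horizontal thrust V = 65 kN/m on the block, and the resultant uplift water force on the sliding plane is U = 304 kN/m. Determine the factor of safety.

FS = 0.68

Resolving the block weight along and normal to the plane and applying the Mohr–Coulomb strength on the joint:
N' = W cosα − U − V sinα = 1380·cos38.2° − 304 − 65·sin38.2° = 740.3 kN/m
Driving force T = W sinα + V cosα = 1380·sin38.2° + 65·cos38.2° = 904.5 kN/m
Resisting force R = c_j·L + N'·tanφ = 0·17.0 + 740.3·tan39.8° = 0.0 + 616.8 = 616.8 kN/m
FS = R / T = 616.8 / 904.5 = 0.682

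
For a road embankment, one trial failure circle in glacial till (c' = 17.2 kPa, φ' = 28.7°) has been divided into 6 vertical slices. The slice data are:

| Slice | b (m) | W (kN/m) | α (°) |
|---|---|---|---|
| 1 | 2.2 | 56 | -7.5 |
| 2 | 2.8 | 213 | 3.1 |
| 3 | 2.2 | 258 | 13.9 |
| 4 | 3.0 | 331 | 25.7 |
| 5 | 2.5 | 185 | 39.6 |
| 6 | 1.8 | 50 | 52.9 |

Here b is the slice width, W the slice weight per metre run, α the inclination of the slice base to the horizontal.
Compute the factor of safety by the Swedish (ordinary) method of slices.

FS = 2.26

Ordinary method of slices: FS = Σ[c'·Δl_i + (W_i cosα_i)·tanφ'] / Σ W_i sinα_i, with Δl_i = b_i / cosα_i.
Slice 1: Δl = 2.2/cos(-7.5°) = 2.219 m; N'_1 = 56·cos(-7.5°) = 55.5; c'Δl = 38.17; W sinα = -7.3
Slice 2: Δl = 2.8/cos3.1° = 2.804 m; N'_2 = 213·cos3.1° = 212.7; c'Δl = 48.23; W sinα = 11.5
Slice 3: Δl = 2.2/cos13.9° = 2.266 m; N'_3 = 258·cos13.9° = 250.4; c'Δl = 38.98; W sinα = 62.0
Slice 4: Δl = 3.0/cos25.7° = 3.329 m; N'_4 = 331·cos25.7° = 298.3; c'Δl = 57.26; W sinα = 143.5
Slice 5: Δl = 2.5/cos39.6° = 3.245 m; N'_5 = 185·cos39.6° = 142.5; c'Δl = 55.81; W sinα = 117.9
Slice 6: Δl = 1.8/cos52.9° = 2.984 m; N'_6 = 50·cos52.9° = 30.2; c'Δl = 51.33; W sinα = 39.9
Σc'Δl = 289.8 kN/m; ΣN' = 989.6 kN/m; ΣW sinα = 367.5 kN/m
Resisting = 289.8 + 989.6·tan28.7° = 289.8 + 541.8 = 831.6 kN/m
FS = 831.6 / 367.5 = 2.263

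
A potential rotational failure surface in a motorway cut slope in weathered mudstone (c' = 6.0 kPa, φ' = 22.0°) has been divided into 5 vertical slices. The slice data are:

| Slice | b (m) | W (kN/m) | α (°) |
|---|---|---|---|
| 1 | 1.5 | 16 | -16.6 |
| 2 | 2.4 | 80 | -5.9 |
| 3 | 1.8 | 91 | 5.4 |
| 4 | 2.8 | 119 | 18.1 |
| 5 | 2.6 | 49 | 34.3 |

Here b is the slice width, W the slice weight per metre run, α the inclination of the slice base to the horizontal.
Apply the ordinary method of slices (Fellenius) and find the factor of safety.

FS = 3.45

Ordinary method of slices: FS = Σ[c'·Δl_i + (W_i cosα_i)·tanφ'] / Σ W_i sinα_i, with Δl_i = b_i / cosα_i.
Slice 1: Δl = 1.5/cos(-16.6°) = 1.565 m; N'_1 = 16·cos(-16.6°) = 15.3; c'Δl = 9.39; W sinα = -4.6
Slice 2: Δl = 2.4/cos(-5.9°) = 2.413 m; N'_2 = 80·cos(-5.9°) = 79.6; c'Δl = 14.48; W sinα = -8.2
Slice 3: Δl = 1.8/cos5.4° = 1.808 m; N'_3 = 91·cos5.4° = 90.6; c'Δl = 10.85; W sinα = 8.6
Slice 4: Δl = 2.8/cos18.1° = 2.946 m; N'_4 = 119·cos18.1° = 113.1; c'Δl = 17.67; W sinα = 37.0
Slice 5: Δl = 2.6/cos34.3° = 3.147 m; N'_5 = 49·cos34.3° = 40.5; c'Δl = 18.88; W sinα = 27.6
Σc'Δl = 71.3 kN/m; ΣN' = 339.1 kN/m; ΣW sinα = 60.4 kN/m
Resisting = 71.3 + 339.1·tan22.0° = 71.3 + 137.0 = 208.3 kN/m
FS = 208.3 / 60.4 = 3.451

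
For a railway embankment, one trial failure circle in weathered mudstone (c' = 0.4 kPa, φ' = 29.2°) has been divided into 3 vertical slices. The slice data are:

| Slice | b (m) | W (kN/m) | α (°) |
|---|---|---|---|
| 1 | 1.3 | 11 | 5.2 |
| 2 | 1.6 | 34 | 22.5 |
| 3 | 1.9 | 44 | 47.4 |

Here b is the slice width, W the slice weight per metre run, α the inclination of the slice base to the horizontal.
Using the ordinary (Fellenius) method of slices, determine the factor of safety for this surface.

Ordinary method of slices: FS = Σ[c'·Δl_i + (W_i cosα_i)·tanφ'] / Σ W_i sinα_i, with Δl_i = b_i / cosα_i.
Slice 1: Δl = 1.3/cos5.2° = 1.305 m; N'_1 = 11·cos5.2° = 11.0; c'Δl = 0.52; W sinα = 1.0
Slice 2: Δl = 1.6/cos22.5° = 1.732 m; N'_2 = 34·cos22.5° = 31.4; c'Δl = 0.69; W sinα = 13.0
Slice 3: Δl = 1.9/cos47.4° = 2.807 m; N'_3 = 44·cos47.4° = 29.8; c'Δl = 1.12; W sinα = 32.4
Σc'Δl = 2.3 kN/m; ΣN' = 72.1 kN/m; ΣW sinα = 46.4 kN/m
Resisting = 2.3 + 72.1·tan29.2° = 2.3 + 40.3 = 42.7 kN/m
FS = 42.7 / 46.4 = 0.919

FS = 0.92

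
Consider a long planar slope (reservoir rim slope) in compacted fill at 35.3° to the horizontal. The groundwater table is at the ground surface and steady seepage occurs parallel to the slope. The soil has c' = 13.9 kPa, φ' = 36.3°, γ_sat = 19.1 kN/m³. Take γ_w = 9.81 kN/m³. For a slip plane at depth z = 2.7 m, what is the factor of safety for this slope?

With seepage parallel to the slope and the water table at the surface, the effective normal stress on the slip plane uses the buoyant unit weight γ' = γ_sat − γ_w while the driving shear stress uses γ_sat:
FS = [c' + γ' z cos²β tanφ'] / [γ_sat z sinβ cosβ]
γ' = 19.1 − 9.81 = 9.29 kN/m³
Numerator = 13.9 + 9.29·2.7·cos²35.3°·tan36.3° = 13.9 + 9.29·2.7·0.6661·0.7346 = 26.173 kPa
Denominator = 19.1·2.7·sin35.3°·cos35.3° = 19.1·2.7·0.5779·0.8161 = 24.321 kPa
FS = 26.173 / 24.321 = 1.076

FS = 1.08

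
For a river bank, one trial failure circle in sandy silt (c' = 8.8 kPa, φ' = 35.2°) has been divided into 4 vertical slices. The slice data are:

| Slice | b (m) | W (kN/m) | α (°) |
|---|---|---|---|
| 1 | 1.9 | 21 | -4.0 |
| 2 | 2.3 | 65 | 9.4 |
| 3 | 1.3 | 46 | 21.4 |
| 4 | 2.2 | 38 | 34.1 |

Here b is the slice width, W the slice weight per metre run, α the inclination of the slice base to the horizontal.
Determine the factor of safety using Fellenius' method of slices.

Ordinary method of slices: FS = Σ[c'·Δl_i + (W_i cosα_i)·tanφ'] / Σ W_i sinα_i, with Δl_i = b_i / cosα_i.
Slice 1: Δl = 1.9/cos(-4.0°) = 1.905 m; N'_1 = 21·cos(-4.0°) = 20.9; c'Δl = 16.76; W sinα = -1.5
Slice 2: Δl = 2.3/cos9.4° = 2.331 m; N'_2 = 65·cos9.4° = 64.1; c'Δl = 20.52; W sinα = 10.6
Slice 3: Δl = 1.3/cos21.4° = 1.396 m; N'_3 = 46·cos21.4° = 42.8; c'Δl = 12.29; W sinα = 16.8
Slice 4: Δl = 2.2/cos34.1° = 2.657 m; N'_4 = 38·cos34.1° = 31.5; c'Δl = 23.38; W sinα = 21.3
Σc'Δl = 72.9 kN/m; ΣN' = 159.4 kN/m; ΣW sinα = 47.2 kN/m
Resisting = 72.9 + 159.4·tan35.2° = 72.9 + 112.4 = 185.4 kN/m
FS = 185.4 / 47.2 = 3.924

FS = 3.92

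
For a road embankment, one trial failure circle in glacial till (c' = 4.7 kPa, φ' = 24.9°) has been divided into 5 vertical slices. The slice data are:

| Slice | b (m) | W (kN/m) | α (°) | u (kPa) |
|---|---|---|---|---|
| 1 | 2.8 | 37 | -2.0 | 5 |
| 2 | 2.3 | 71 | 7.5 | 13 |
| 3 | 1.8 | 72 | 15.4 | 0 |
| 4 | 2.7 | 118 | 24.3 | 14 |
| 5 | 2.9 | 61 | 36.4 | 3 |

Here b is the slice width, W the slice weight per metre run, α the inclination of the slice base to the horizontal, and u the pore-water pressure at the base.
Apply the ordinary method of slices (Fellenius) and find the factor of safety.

FS = 1.55

Ordinary method of slices: FS = Σ[c'·Δl_i + (W_i cosα_i − u_i·Δl_i)·tanφ'] / Σ W_i sinα_i, with Δl_i = b_i / cosα_i.
Slice 1: Δl = 2.8/cos(-2.0°) = 2.802 m; N'_1 = 37·cos(-2.0°) − 5·2.802 = 23.0; c'Δl = 13.17; W sinα = -1.3
Slice 2: Δl = 2.3/cos7.5° = 2.320 m; N'_2 = 71·cos7.5° − 13·2.320 = 40.2; c'Δl = 10.90; W sinα = 9.3
Slice 3: Δl = 1.8/cos15.4° = 1.867 m; N'_3 = 72·cos15.4° − 0·1.867 = 69.4; c'Δl = 8.78; W sinα = 19.1
Slice 4: Δl = 2.7/cos24.3° = 2.962 m; N'_4 = 118·cos24.3° − 14·2.962 = 66.1; c'Δl = 13.92; W sinα = 48.6
Slice 5: Δl = 2.9/cos36.4° = 3.603 m; N'_5 = 61·cos36.4° − 3·3.603 = 38.3; c'Δl = 16.93; W sinα = 36.2
Σc'Δl = 63.7 kN/m; ΣN' = 237.0 kN/m; ΣW sinα = 111.9 kN/m
Resisting = 63.7 + 237.0·tan24.9° = 63.7 + 110.0 = 173.7 kN/m
FS = 173.7 / 111.9 = 1.553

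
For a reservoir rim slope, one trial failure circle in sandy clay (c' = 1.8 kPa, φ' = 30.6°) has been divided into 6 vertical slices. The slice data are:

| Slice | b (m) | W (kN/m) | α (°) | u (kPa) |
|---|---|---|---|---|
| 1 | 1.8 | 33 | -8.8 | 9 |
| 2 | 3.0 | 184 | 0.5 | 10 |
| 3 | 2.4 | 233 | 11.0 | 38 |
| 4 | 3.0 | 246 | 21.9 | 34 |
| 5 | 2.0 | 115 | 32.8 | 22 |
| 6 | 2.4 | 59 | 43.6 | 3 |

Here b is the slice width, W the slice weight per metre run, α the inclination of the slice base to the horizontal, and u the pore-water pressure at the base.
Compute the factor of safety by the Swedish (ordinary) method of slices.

FS = 1.38

Ordinary method of slices: FS = Σ[c'·Δl_i + (W_i cosα_i − u_i·Δl_i)·tanφ'] / Σ W_i sinα_i, with Δl_i = b_i / cosα_i.
Slice 1: Δl = 1.8/cos(-8.8°) = 1.821 m; N'_1 = 33·cos(-8.8°) − 9·1.821 = 16.2; c'Δl = 3.28; W sinα = -5.0
Slice 2: Δl = 3.0/cos0.5° = 3.000 m; N'_2 = 184·cos0.5° − 10·3.000 = 154.0; c'Δl = 5.40; W sinα = 1.6
Slice 3: Δl = 2.4/cos11.0° = 2.445 m; N'_3 = 233·cos11.0° − 38·2.445 = 135.8; c'Δl = 4.40; W sinα = 44.5
Slice 4: Δl = 3.0/cos21.9° = 3.233 m; N'_4 = 246·cos21.9° − 34·3.233 = 118.3; c'Δl = 5.82; W sinα = 91.8
Slice 5: Δl = 2.0/cos32.8° = 2.379 m; N'_5 = 115·cos32.8° − 22·2.379 = 44.3; c'Δl = 4.28; W sinα = 62.3
Slice 6: Δl = 2.4/cos43.6° = 3.314 m; N'_6 = 59·cos43.6° − 3·3.314 = 32.8; c'Δl = 5.97; W sinα = 40.7
Σc'Δl = 29.1 kN/m; ΣN' = 501.4 kN/m; ΣW sinα = 235.8 kN/m
Resisting = 29.1 + 501.4·tan30.6° = 29.1 + 296.6 = 325.7 kN/m
FS = 325.7 / 235.8 = 1.382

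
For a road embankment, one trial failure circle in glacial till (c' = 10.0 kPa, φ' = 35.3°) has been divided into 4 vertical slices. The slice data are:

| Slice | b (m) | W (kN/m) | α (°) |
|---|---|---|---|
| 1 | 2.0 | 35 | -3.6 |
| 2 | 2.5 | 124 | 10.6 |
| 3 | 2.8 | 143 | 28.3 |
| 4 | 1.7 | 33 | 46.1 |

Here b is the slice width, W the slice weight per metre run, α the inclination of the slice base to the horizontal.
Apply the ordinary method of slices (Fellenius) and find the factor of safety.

Ordinary method of slices: FS = Σ[c'·Δl_i + (W_i cosα_i)·tanφ'] / Σ W_i sinα_i, with Δl_i = b_i / cosα_i.
Slice 1: Δl = 2.0/cos(-3.6°) = 2.004 m; N'_1 = 35·cos(-3.6°) = 34.9; c'Δl = 20.04; W sinα = -2.2
Slice 2: Δl = 2.5/cos10.6° = 2.543 m; N'_2 = 124·cos10.6° = 121.9; c'Δl = 25.43; W sinα = 22.8
Slice 3: Δl = 2.8/cos28.3° = 3.180 m; N'_3 = 143·cos28.3° = 125.9; c'Δl = 31.80; W sinα = 67.8
Slice 4: Δl = 1.7/cos46.1° = 2.452 m; N'_4 = 33·cos46.1° = 22.9; c'Δl = 24.52; W sinα = 23.8
Σc'Δl = 101.8 kN/m; ΣN' = 305.6 kN/m; ΣW sinα = 112.2 kN/m
Resisting = 101.8 + 305.6·tan35.3° = 101.8 + 216.4 = 318.2 kN/m
FS = 318.2 / 112.2 = 2.836

FS = 2.84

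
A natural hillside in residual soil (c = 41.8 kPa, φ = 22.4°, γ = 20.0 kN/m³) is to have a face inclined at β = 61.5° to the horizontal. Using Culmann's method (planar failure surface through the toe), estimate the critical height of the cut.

H_c = 30.33 m

Culmann's analysis gives the critical failure plane at α_cr = (β + φ)/2 = (61.5 + 22.4)/2 = 42.0°, and the critical height
H_c = (4c/γ) · sinβ cosφ / [1 − cos(β − φ)]
    = (4·41.8/20.0) · sin61.5°·cos22.4° / [1 − cos(39.1°)]
    = 8.360 · 0.8788·0.9245 / [1 − 0.7760]
    = 8.360 · 0.8125 / 0.2240
    = 30.33 m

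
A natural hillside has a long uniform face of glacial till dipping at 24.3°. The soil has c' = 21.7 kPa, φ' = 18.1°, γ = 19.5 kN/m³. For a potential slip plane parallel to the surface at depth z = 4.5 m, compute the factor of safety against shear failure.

For an infinite slope with a slip plane parallel to the surface (no pore pressure): FS = [c' + γz cos²β tanφ'] / [γz sinβ cosβ].
γz = 19.5·4.5 = 87.75 kN/m²
Numerator = 21.7 + 87.75·cos²24.3°·tan18.1° = 21.7 + 87.75·0.8307·0.3269 = 45.524 kPa
Denominator = 87.75·sin24.3°·cos24.3° = 87.75·0.4115·0.9114 = 32.911 kPa
FS = 45.524 / 32.911 = 1.383

FS = 1.38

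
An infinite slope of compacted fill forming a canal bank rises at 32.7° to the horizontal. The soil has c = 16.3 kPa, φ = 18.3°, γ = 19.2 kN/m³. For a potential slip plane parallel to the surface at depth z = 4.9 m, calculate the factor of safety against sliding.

FS = 0.90

For an infinite slope with a slip plane parallel to the surface (no pore pressure): FS = [c + γz cos²β tanφ] / [γz sinβ cosβ].
γz = 19.2·4.9 = 94.08 kN/m²
Numerator = 16.3 + 94.08·cos²32.7°·tan18.3° = 16.3 + 94.08·0.7081·0.3307 = 38.333 kPa
Denominator = 94.08·sin32.7°·cos32.7° = 94.08·0.5402·0.8415 = 42.770 kPa
FS = 38.333 / 42.770 = 0.896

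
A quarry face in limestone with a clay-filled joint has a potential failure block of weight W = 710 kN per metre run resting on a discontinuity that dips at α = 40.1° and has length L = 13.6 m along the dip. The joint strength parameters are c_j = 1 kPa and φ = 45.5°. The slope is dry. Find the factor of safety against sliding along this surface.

FS = 1.24

Resolving the block weight along and normal to the plane and applying the Mohr–Coulomb strength on the joint:
N' = W cosα = 710·cos40.1° = 543.1 kN/m
Driving force T = W sinα = 710·sin40.1° = 457.3 kN/m
Resisting force R = c_j·L + N'·tanφ = 1·13.6 + 543.1·tan45.5° = 13.6 + 552.7 = 566.3 kN/m
FS = R / T = 566.3 / 457.3 = 1.238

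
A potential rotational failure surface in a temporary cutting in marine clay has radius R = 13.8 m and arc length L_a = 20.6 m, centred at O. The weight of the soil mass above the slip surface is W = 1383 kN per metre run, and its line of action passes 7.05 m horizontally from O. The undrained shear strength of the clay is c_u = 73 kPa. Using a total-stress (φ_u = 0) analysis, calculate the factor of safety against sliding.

Taking moments about the centre O, the resisting moment is provided by the undrained shear strength acting along the arc:
M_R = c_u·L_a·R = 73·20.60·13.8 = 20752.4 kN·m/m
M_D = W·d = 1383·7.05 = 9750.1 kN·m/m
FS = M_R / M_D = 20752.4 / 9750.1 = 2.128

FS = 2.13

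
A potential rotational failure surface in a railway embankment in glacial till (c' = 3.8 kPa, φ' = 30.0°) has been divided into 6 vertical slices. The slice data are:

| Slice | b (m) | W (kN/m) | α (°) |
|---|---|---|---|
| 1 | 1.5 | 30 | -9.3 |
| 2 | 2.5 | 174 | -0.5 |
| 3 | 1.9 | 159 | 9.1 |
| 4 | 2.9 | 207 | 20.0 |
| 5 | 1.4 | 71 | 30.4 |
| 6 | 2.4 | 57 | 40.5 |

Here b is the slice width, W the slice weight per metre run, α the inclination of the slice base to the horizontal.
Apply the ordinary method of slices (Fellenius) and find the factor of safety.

Ordinary method of slices: FS = Σ[c'·Δl_i + (W_i cosα_i)·tanφ'] / Σ W_i sinα_i, with Δl_i = b_i / cosα_i.
Slice 1: Δl = 1.5/cos(-9.3°) = 1.520 m; N'_1 = 30·cos(-9.3°) = 29.6; c'Δl = 5.78; W sinα = -4.8
Slice 2: Δl = 2.5/cos(-0.5°) = 2.500 m; N'_2 = 174·cos(-0.5°) = 174.0; c'Δl = 9.50; W sinα = -1.5
Slice 3: Δl = 1.9/cos9.1° = 1.924 m; N'_3 = 159·cos9.1° = 157.0; c'Δl = 7.31; W sinα = 25.1
Slice 4: Δl = 2.9/cos20.0° = 3.086 m; N'_4 = 207·cos20.0° = 194.5; c'Δl = 11.73; W sinα = 70.8
Slice 5: Δl = 1.4/cos30.4° = 1.623 m; N'_5 = 71·cos30.4° = 61.2; c'Δl = 6.17; W sinα = 35.9
Slice 6: Δl = 2.4/cos40.5° = 3.156 m; N'_6 = 57·cos40.5° = 43.3; c'Δl = 11.99; W sinα = 37.0
Σc'Δl = 52.5 kN/m; ΣN' = 659.7 kN/m; ΣW sinα = 162.5 kN/m
Resisting = 52.5 + 659.7·tan30.0° = 52.5 + 380.9 = 433.4 kN/m
FS = 433.4 / 162.5 = 2.666

FS = 2.67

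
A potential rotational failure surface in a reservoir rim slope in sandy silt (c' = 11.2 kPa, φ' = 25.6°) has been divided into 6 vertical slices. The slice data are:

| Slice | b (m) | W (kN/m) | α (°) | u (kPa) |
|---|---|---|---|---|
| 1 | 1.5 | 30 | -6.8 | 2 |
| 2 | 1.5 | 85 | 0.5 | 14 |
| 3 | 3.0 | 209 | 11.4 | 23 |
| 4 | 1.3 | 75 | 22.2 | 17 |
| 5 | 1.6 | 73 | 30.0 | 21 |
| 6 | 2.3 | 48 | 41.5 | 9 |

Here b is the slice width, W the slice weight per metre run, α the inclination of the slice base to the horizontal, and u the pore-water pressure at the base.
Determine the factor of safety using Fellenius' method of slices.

FS = 2.10

Ordinary method of slices: FS = Σ[c'·Δl_i + (W_i cosα_i − u_i·Δl_i)·tanφ'] / Σ W_i sinα_i, with Δl_i = b_i / cosα_i.
Slice 1: Δl = 1.5/cos(-6.8°) = 1.511 m; N'_1 = 30·cos(-6.8°) − 2·1.511 = 26.8; c'Δl = 16.92; W sinα = -3.6
Slice 2: Δl = 1.5/cos0.5° = 1.500 m; N'_2 = 85·cos0.5° − 14·1.500 = 64.0; c'Δl = 16.80; W sinα = 0.7
Slice 3: Δl = 3.0/cos11.4° = 3.060 m; N'_3 = 209·cos11.4° − 23·3.060 = 134.5; c'Δl = 34.28; W sinα = 41.3
Slice 4: Δl = 1.3/cos22.2° = 1.404 m; N'_4 = 75·cos22.2° − 17·1.404 = 45.6; c'Δl = 15.73; W sinα = 28.3
Slice 5: Δl = 1.6/cos30.0° = 1.848 m; N'_5 = 73·cos30.0° − 21·1.848 = 24.4; c'Δl = 20.69; W sinα = 36.5
Slice 6: Δl = 2.3/cos41.5° = 3.071 m; N'_6 = 48·cos41.5° − 9·3.071 = 8.3; c'Δl = 34.39; W sinα = 31.8
Σc'Δl = 138.8 kN/m; ΣN' = 303.6 kN/m; ΣW sinα = 135.1 kN/m
Resisting = 138.8 + 303.6·tan25.6° = 138.8 + 145.4 = 284.2 kN/m
FS = 284.2 / 135.1 = 2.103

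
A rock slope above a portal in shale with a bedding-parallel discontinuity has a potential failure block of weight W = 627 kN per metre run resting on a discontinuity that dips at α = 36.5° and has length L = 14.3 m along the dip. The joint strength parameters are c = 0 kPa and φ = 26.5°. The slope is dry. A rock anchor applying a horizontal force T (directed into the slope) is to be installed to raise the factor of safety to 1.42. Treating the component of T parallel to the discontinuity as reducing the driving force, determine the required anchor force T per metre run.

T = 194 kN/m

Resolving forces along and normal to the sliding plane, with the horizontal anchor force T adding T·sinα to the effective normal force and T·cosα acting up the plane against the driving force:
FS = [cL + (W cosα + T sinα) tanφ] / [W sinα − T cosα]
Without the anchor: N' = 504.0 kN/m, driving T_d = 373.0 kN/m, resisting R = 0·14.3 + 504.0·tan26.5° = 251.3 kN/m, FS = 0.67.
Setting FS = 1.42 and solving for T:
1.42·(373.0 − T cos36.5°) = 251.3 + T sin36.5°·tan26.5°
T·(sin36.5°·tan26.5° + 1.42·cos36.5°) = 1.42·373.0 − 251.3
T·(0.5948·0.4986 + 1.42·0.8039) = 529.6 − 251.3 = 278.3
T·1.4380 = 278.3
T = 193.5 kN/m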